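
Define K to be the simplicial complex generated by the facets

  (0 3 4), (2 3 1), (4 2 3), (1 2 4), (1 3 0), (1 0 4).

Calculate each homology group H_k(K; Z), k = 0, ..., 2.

K has 5 vertices, 9 edges, 6 triangles.
rank ∂_0 = 0, rank ∂_1 = 4 ⇒ b_0 = 5 − 0 − 4 = 1; all invariant factors of ∂_1 are 1 so no torsion. So H_0 = Z.
rank ∂_1 = 4, rank ∂_2 = 5 ⇒ b_1 = 9 − 4 − 5 = 0; all invariant factors of ∂_2 are 1 so no torsion. So H_1 = 0.
rank ∂_2 = 5, rank ∂_3 = 0 ⇒ b_2 = 6 − 5 − 0 = 1. So H_2 = Z.

H_0 ≅ Z,  H_1 = 0,  H_2 ≅ Z.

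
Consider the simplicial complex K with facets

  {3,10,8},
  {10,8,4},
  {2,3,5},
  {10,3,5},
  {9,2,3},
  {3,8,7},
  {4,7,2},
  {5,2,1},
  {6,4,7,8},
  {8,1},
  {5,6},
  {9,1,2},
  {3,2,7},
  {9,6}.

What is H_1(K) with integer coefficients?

K has 10 vertices, 25 edges, 14 triangles, 1 3-simplex.
rank ∂_1 = 9, rank ∂_2 = 13 ⇒ b_1 = 25 − 9 − 13 = 3; all invariant factors of ∂_2 are 1 so no torsion. So H_1 ≅ Z^3.

H_1 = Z^3.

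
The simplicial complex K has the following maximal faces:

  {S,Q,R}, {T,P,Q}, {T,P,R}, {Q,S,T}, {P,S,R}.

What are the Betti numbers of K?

Fix the vertex order P < Q < R < S < T and write every simplex with vertices in increasing order. Then dim K = 2 and the simplices of K are:

  0-simplices (5): P, Q, R, S, T
  1-simplices (10): PQ, PR, PS, PT, QR, QS, QT, RS, RT, ST
  2-simplices (5): PQT, PRS, PRT, QRS, QST

giving chain groups C_0 ≅ Z^5, C_1 ≅ Z^10, C_2 ≅ Z^5.

∂_1: C_1 → C_0 sends each edge [p,q] (with p < q) to q − p.
This gives a 5×10 integer matrix of rank 4; reducing to Smith normal form yields diagonal entries (1,1,1,1).

∂_2: C_2 → C_1 acts by ∂[p,q,r] = [q,r] − [p,r] + [p,q]. For instance
  ∂QST = ST − QT + QS,
  ∂PRT = RT − PT + PR.
This gives a 10×5 integer matrix of rank 5; reducing to Smith normal form yields diagonal entries (1,1,1,1,1).

Reading off H_k = ker ∂_k / im ∂_{k+1}:

  H_0: rank C_0 − rank ∂_1 = 5 − 4 = 1, and the invariant factors of ∂_1 are all 1, so H_0 = Z.
  H_1: rank ker ∂_1 − rank ∂_2 = (10 − 4) − 5 = 1, and the invariant factors of ∂_2 are all 1, so H_1 = Z.
  H_2: rank ker ∂_2 − rank ∂_3 = (5 − 5) − 0 = 0, and there is no ∂_3, so H_2 = 0.

Hence the Betti numbers are b_0 = 1, b_1 = 1, b_2 = 0.

b_0 = 1, b_1 = 1, b_2 = 0.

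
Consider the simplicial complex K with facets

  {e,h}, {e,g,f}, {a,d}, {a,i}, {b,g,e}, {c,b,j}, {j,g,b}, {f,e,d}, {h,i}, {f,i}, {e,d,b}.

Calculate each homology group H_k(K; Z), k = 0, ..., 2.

We work with the vertex ordering a < b < c < d < e < f < g < h < i < j. The simplices of K, each written with vertices in increasing order, are:

  0-simplices (10): a, b, c, d, e, f, g, h, i, j
  1-simplices (17): ad, ai, bc, bd, be, bg, bj, cj, de, df, ef, eg, eh, fg, fi, gj, hi
  2-simplices (6): bcj, bde, beg, bgj, def, efg

giving chain groups C_0 ≅ Z^10, C_1 ≅ Z^17, C_2 ≅ Z^6.

Boundary ∂_1: C_1 → C_0 is given by ∂[p,q] = [q] − [p]. For instance
  ∂hi = i − h.
As a 10×17 matrix over Z this has rank 9, with invariant factors (1,1,1,1,1,1,1,1,1).

Boundary ∂_2: C_2 → C_1 acts by ∂[p,q,r] = [q,r] − [p,r] + [p,q]. For instance
  ∂bcj = cj − bj + bc,
  ∂def = ef − df + de.
As a 17×6 matrix over Z this has rank 6, with invariant factors (1,1,1,1,1,1).

Now H_k = ker ∂_k / im ∂_{k+1}, so:

  H_0: rank C_0 − rank ∂_1 = 10 − 9 = 1, and the invariant factors of ∂_1 are all 1, so H_0 = Z.
  H_1: rank ker ∂_1 − rank ∂_2 = (17 − 9) − 6 = 2, and the invariant factors of ∂_2 are all 1, so H_1 = Z^2.
  H_2: rank ker ∂_2 − rank ∂_3 = (6 − 6) − 0 = 0, and there is no ∂_3, so H_2 = 0.

H_0 ≅ Z,  H_1 ≅ Z^2,  H_2 = 0.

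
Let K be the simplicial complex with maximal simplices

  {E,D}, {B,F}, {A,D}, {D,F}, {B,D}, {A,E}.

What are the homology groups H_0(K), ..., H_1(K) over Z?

H_0 ≅ Z,  H_1 ≅ Z^2.

Take the total order A < B < D < E < F on the vertex set. Then K (dimension 1) consists of the simplices:

  0-simplices (5): A, B, D, E, F
  1-simplices (6): AD, AE, BD, BF, DE, DF

Hence C_0 ≅ Z^5, C_1 ≅ Z^6.

The boundary map ∂_1: C_1 → C_0 sends each edge [p,q] (with p < q) to q − p.
As a 5×6 matrix over Z this has rank 4, with invariant factors (1,1,1,1).

Now H_k = ker ∂_k / im ∂_{k+1}, so:

  H_0: rank C_0 − rank ∂_1 = 5 − 4 = 1, and the invariant factors of ∂_1 are all 1, so H_0 ≅ Z.
  H_1: rank ker ∂_1 − rank ∂_2 = (6 − 4) − 0 = 2, and there is no ∂_2, so H_1 ≅ Z^2.

As a check, the Euler characteristic is 5 − 6 = -1, which agrees with 1 − 2 = -1.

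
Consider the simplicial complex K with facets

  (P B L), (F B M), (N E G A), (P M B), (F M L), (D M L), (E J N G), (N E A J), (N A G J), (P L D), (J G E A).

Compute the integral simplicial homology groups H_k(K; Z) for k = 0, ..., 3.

H_0 ≅ Z^2,  H_1 ≅ Z,  H_2 = 0,  H_3 ≅ Z.

K has 11 vertices, 22 edges, 16 triangles, 5 3-simplices.
rank ∂_0 = 0, rank ∂_1 = 9 ⇒ b_0 = 11 − 0 − 9 = 2; all invariant factors of ∂_1 are 1 so no torsion. So H_0 = Z^2.
rank ∂_1 = 9, rank ∂_2 = 12 ⇒ b_1 = 22 − 9 − 12 = 1; all invariant factors of ∂_2 are 1 so no torsion. So H_1 = Z.
rank ∂_2 = 12, rank ∂_3 = 4 ⇒ b_2 = 16 − 12 − 4 = 0; all invariant factors of ∂_3 are 1 so no torsion. So H_2 = 0.
rank ∂_3 = 4, rank ∂_4 = 0 ⇒ b_3 = 5 − 4 − 0 = 1. So H_3 = Z.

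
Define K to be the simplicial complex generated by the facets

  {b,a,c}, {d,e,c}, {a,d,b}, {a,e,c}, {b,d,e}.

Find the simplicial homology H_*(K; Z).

Order the vertices as a < b < c < d < e. Listing each simplex with vertices in this order, K has dimension 2 with simplices:

  0-simplices (5): a, b, c, d, e
  1-simplices (10): ab, ac, ad, ae, bc, bd, be, cd, ce, de
  2-simplices (5): abc, abd, ace, bde, cde

giving chain groups C_0 ≅ Z^5, C_1 ≅ Z^10, C_2 ≅ Z^5.

∂_1: C_1 → C_0 sends each edge [p,q] (with p < q) to q − p. For instance
  ∂bc = c − b.
The resulting 5×10 matrix has rank 4, and its Smith normal form has invariant factors (1,1,1,1).

∂_2: C_2 → C_1 acts by ∂[p,q,r] = [q,r] − [p,r] + [p,q]. For instance
  ∂bde = de − be + bd,
  ∂abd = bd − ad + ab.
The 10×5 boundary matrix has rank 5 and Smith normal form diag(1,1,1,1,1).

Computing H_k = (kernel of ∂_k) / (image of ∂_{k+1}):

  H_0: rank C_0 − rank ∂_1 = 5 − 4 = 1, and the invariant factors of ∂_1 are all 1, so H_0 ≅ Z.
  H_1: rank ker ∂_1 − rank ∂_2 = (10 − 4) − 5 = 1, and the invariant factors of ∂_2 are all 1, so H_1 ≅ Z.
  H_2: rank ker ∂_2 − rank ∂_3 = (5 − 5) − 0 = 0, and there is no ∂_3, so H_2 ≅ 0.

(K is a triangulation of the Möbius band.)

H_0 ≅ Z,  H_1 ≅ Z,  H_2 = 0.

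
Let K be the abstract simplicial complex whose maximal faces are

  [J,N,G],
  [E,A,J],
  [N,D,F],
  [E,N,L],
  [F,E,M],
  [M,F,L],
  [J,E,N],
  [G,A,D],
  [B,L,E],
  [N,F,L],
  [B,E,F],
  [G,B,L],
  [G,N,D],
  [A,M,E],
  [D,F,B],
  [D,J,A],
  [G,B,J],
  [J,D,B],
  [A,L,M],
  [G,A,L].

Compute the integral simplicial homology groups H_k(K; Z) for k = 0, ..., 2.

Order the vertices as A < B < D < E < F < G < J < L < M < N. Listing each simplex with vertices in this order, K has dimension 2 with simplices:

  0-simplices (10): A, B, D, E, F, G, J, L, M, N
  1-simplices (30): AD, AE, AG, AJ, AL, AM, BD, BE, BF, BG, BJ, BL, DF, DG, DJ, DN, EF, EJ, EL, EM, EN, FL, FM, FN, GJ, GL, GN, JN, LM, LN
  2-simplices (20): ADG, ADJ, AEJ, AEM, AGL, ALM, BDF, BDJ, BEF, BEL, BGJ, BGL, DFN, DGN, EFM, EJN, ELN, FLM, FLN, GJN

so the chain groups are C_0 ≅ Z^10, C_1 ≅ Z^30, C_2 ≅ Z^20.

The boundary map ∂_1: C_1 → C_0 sends each edge [p,q] (with p < q) to q − p. For instance
  ∂AG = G − A.
As a 10×30 matrix over Z this has rank 9, with invariant factors (1,1,1,1,1,1,1,1,1).

Boundary ∂_2: C_2 → C_1 acts by ∂[p,q,r] = [q,r] − [p,r] + [p,q]. For instance
  ∂AEJ = EJ − AJ + AE,
  ∂ADG = DG − AG + AD.
The 30×20 boundary matrix has rank 20 and Smith normal form diag(1,1,1,1,1,1,1,1,1,1,1,1,1,1,1,1,1,1,1,2).

Now H_k = ker ∂_k / im ∂_{k+1}, so:

  H_0: rank C_0 − rank ∂_1 = 10 − 9 = 1, and the invariant factors of ∂_1 are all 1, so H_0 ≅ Z.
  H_1: rank ker ∂_1 − rank ∂_2 = (30 − 9) − 20 = 1, and ∂_2 has invariant factor 2 > 1, so H_1 ≅ Z × Z/2.
  H_2: rank ker ∂_2 − rank ∂_3 = (20 − 20) − 0 = 0, and there is no ∂_3, so H_2 ≅ 0.

As a check, the Euler characteristic is 10 − 30 + 20 = 0, which agrees with 1 − 1 + 0 = 0.

H_0 ≅ Z,  H_1 ≅ Z × Z/2,  H_2 = 0.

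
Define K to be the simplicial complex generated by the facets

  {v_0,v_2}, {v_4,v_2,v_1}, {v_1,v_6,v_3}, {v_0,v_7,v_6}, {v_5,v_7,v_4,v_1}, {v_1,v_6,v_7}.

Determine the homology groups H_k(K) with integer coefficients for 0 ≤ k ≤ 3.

We work with the vertex ordering v_0 < v_1 < v_2 < v_3 < v_4 < v_5 < v_6 < v_7. The simplices of K, each written with vertices in increasing order, are:

  0-simplices (8): [v_0], [v_1], [v_2], [v_3], [v_4], [v_5], [v_6], [v_7]
  1-simplices (15): (15 of them)
  2-simplices (8): [v_0,v_6,v_7], [v_1,v_2,v_4], [v_1,v_3,v_6], [v_1,v_4,v_5], [v_1,v_4,v_7], [v_1,v_5,v_7], [v_1,v_6,v_7], [v_4,v_5,v_7]
  3-simplices (1): [v_1,v_4,v_5,v_7]

giving chain groups C_0 ≅ Z^8, C_1 ≅ Z^15, C_2 ≅ Z^8, C_3 ≅ Z^1.

∂_1: C_1 → C_0 maps an edge to its endpoints' difference, ∂[p,q] = q − p.
As a 8×15 matrix over Z this has rank 7, with invariant factors (1,1,1,1,1,1,1).

∂_2: C_2 → C_1 sends each 2-simplex [p,q,r] to [q,r] − [p,r] + [p,q]. For instance
  ∂[v_4,v_5,v_7] = [v_5,v_7] − [v_4,v_7] + [v_4,v_5],
  ∂[v_1,v_2,v_4] = [v_2,v_4] − [v_1,v_4] + [v_1,v_2].
The 15×8 boundary matrix has rank 7 and Smith normal form diag(1,1,1,1,1,1,1).

Boundary ∂_3: C_3 → C_2 sends each 3-simplex σ to the alternating sum Σ_i (−1)^i (σ with its i-th vertex removed). For instance
  ∂[v_1,v_4,v_5,v_7] = [v_4,v_5,v_7] − [v_1,v_5,v_7] + [v_1,v_4,v_7] − [v_1,v_4,v_5].
As a 8×1 matrix over Z this has rank 1, with invariant factors (1).

Now H_k = ker ∂_k / im ∂_{k+1}, so:

  H_0: rank C_0 − rank ∂_1 = 8 − 7 = 1, and the invariant factors of ∂_1 are all 1, so H_0 = Z.
  H_1: rank ker ∂_1 − rank ∂_2 = (15 − 7) − 7 = 1, and the invariant factors of ∂_2 are all 1, so H_1 = Z.
  H_2: rank ker ∂_2 − rank ∂_3 = (8 − 7) − 1 = 0, and the invariant factors of ∂_3 are all 1, so H_2 = 0.
  H_3: rank ker ∂_3 − rank ∂_4 = (1 − 1) − 0 = 0, and there is no ∂_4, so H_3 = 0.

H_0 = Z,  H_1 = Z,  H_2 = 0,  H_3 = 0.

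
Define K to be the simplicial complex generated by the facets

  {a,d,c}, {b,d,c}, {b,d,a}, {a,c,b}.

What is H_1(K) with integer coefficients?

H_1 = 0.

Take the total order a < b < c < d on the vertex set. Then K (dimension 2) consists of the simplices:

  0-simplices (4): a, b, c, d
  1-simplices (6): ab, ac, ad, bc, bd, cd
  2-simplices (4): abc, abd, acd, bcd

giving chain groups C_0 ≅ Z^4, C_1 ≅ Z^6, C_2 ≅ Z^4.

Boundary ∂_1: C_1 → C_0 is given by ∂[p,q] = [q] − [p]. For instance
  ∂ab = b − a.
As a 4×6 matrix over Z this has rank 3, with invariant factors (1,1,1).

The boundary map ∂_2: C_2 → C_1 sends each 2-simplex [p,q,r] to [q,r] − [p,r] + [p,q]. For instance
  ∂abd = bd − ad + ab,
  ∂abc = bc − ac + ab.
As a 6×4 matrix over Z this has rank 3, with invariant factors (1,1,1).

Reading off H_k = ker ∂_k / im ∂_{k+1}:

  H_1: rank ker ∂_1 − rank ∂_2 = (6 − 3) − 3 = 0, and the invariant factors of ∂_2 are all 1, so H_1 ≅ 0.

(K is a triangulation of the 2-sphere S^2.)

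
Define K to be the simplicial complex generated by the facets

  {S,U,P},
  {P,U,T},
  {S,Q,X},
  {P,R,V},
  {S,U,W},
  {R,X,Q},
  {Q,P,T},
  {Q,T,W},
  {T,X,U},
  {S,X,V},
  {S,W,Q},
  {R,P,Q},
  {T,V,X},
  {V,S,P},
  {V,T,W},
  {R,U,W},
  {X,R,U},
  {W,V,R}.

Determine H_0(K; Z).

Order the vertices as P < Q < R < S < T < U < V < W < X. Listing each simplex with vertices in this order, K has dimension 2 with simplices:

  0-simplices (9): P, Q, R, S, T, U, V, W, X
  1-simplices (27): PQ, PR, PS, PT, PU, PV, QR, QS, QT, QW, QX, RU, RV, RW, RX, SU, SV, SW, SX, TU, TV, TW, TX, UW, UX, VW, VX
  2-simplices (18): PQR, PQT, PRV, PSU, PSV, PTU, QRX, QSW, QSX, QTW, RUW, RUX, RVW, SUW, SVX, TUX, TVW, TVX

so the chain groups are C_0 ≅ Z^9, C_1 ≅ Z^27, C_2 ≅ Z^18.

∂_1: C_1 → C_0 maps an edge to its endpoints' difference, ∂[p,q] = q − p. For instance
  ∂SU = U − S.
The resulting 9×27 matrix has rank 8, and its Smith normal form has invariant factors (1,1,1,1,1,1,1,1).

∂_2: C_2 → C_1 sends each 2-simplex [p,q,r] to [q,r] − [p,r] + [p,q]. For instance
  ∂QTW = TW − QW + QT,
  ∂PQT = QT − PT + PQ.
As a 27×18 matrix over Z this has rank 17, with invariant factors (1,1,1,1,1,1,1,1,1,1,1,1,1,1,1,1,1).

Computing H_k = (kernel of ∂_k) / (image of ∂_{k+1}):

  H_0: rank C_0 − rank ∂_1 = 9 − 8 = 1, and the invariant factors of ∂_1 are all 1, so H_0 ≅ Z.

H_0 = Z.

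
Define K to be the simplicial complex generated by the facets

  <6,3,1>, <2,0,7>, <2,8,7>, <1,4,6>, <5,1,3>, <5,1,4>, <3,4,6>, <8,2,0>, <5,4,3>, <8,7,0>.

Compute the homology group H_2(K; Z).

H_2 ≅ Z^2.

Take the total order 0 < 1 < 2 < 3 < 4 < 5 < 6 < 7 < 8 on the vertex set. Then K (dimension 2) consists of the simplices:

  0-simplices (9): [0], [1], [2], [3], [4], [5], [6], [7], [8]
  1-simplices (15): [0,2], [0,7], [0,8], [1,3], [1,4], [1,5], [1,6], [2,7], [2,8], [3,4], [3,5], [3,6], [4,5], [4,6], [7,8]
  2-simplices (10): [0,2,7], [0,2,8], [0,7,8], [1,3,5], [1,3,6], [1,4,5], [1,4,6], [2,7,8], [3,4,5], [3,4,6]

so the chain groups are C_0 ≅ Z^9, C_1 ≅ Z^15, C_2 ≅ Z^10.

The boundary map ∂_1: C_1 → C_0 sends each edge [p,q] (with p < q) to q − p.
The resulting 9×15 matrix has rank 7, and its Smith normal form has invariant factors (1,1,1,1,1,1,1).

The boundary map ∂_2: C_2 → C_1 sends each 2-simplex [p,q,r] to [q,r] − [p,r] + [p,q]. For instance
  ∂[2,7,8] = [7,8] − [2,8] + [2,7],
  ∂[0,2,7] = [2,7] − [0,7] + [0,2].
This gives a 15×10 integer matrix of rank 8; reducing to Smith normal form yields diagonal entries (1,1,1,1,1,1,1,1).

From H_k ≅ ker(∂_k) / im(∂_{k+1}) we obtain:

  H_2: rank ker ∂_2 − rank ∂_3 = (10 − 8) − 0 = 2, and there is no ∂_3, so H_2 ≅ Z^2.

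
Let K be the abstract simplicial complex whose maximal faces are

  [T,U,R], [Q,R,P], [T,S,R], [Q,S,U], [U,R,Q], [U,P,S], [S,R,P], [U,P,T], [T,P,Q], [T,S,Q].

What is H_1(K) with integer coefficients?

We work with the vertex ordering P < Q < R < S < T < U. The simplices of K, each written with vertices in increasing order, are:

  0-simplices (6): P, Q, R, S, T, U
  1-simplices (15): PQ, PR, PS, PT, PU, QR, QS, QT, QU, RS, RT, RU, ST, SU, TU
  2-simplices (10): PQR, PQT, PRS, PSU, PTU, QRU, QST, QSU, RST, RTU

so the chain groups are C_0 ≅ Z^6, C_1 ≅ Z^15, C_2 ≅ Z^10.

∂_1: C_1 → C_0 sends each edge [p,q] (with p < q) to q − p. For instance
  ∂PU = U − P.
The 6×15 boundary matrix has rank 5 and Smith normal form diag(1,1,1,1,1).

∂_2: C_2 → C_1 sends each 2-simplex [p,q,r] to [q,r] − [p,r] + [p,q]. For instance
  ∂QST = ST − QT + QS,
  ∂PRS = RS − PS + PR.
This gives a 15×10 integer matrix of rank 10; reducing to Smith normal form yields diagonal entries (1,1,1,1,1,1,1,1,1,2).

Now H_k = ker ∂_k / im ∂_{k+1}, so:

  H_1: rank ker ∂_1 − rank ∂_2 = (15 − 5) − 10 = 0, and ∂_2 has invariant factor 2 > 1, so H_1 ≅ Z/2Z.

(K is a triangulation of the real projective plane RP^2.)

H_1 = Z/2Z.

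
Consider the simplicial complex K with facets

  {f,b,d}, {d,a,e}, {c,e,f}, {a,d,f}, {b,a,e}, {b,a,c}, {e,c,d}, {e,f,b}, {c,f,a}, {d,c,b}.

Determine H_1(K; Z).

H_1 ≅ Z/2Z.

Take the total order a < b < c < d < e < f on the vertex set. Then K (dimension 2) consists of the simplices:

  0-simplices (6): a, b, c, d, e, f
  1-simplices (15): ab, ac, ad, ae, af, bc, bd, be, bf, cd, ce, cf, de, df, ef
  2-simplices (10): abc, abe, acf, ade, adf, bcd, bdf, bef, cde, cef

so the chain groups are C_0 ≅ Z^6, C_1 ≅ Z^15, C_2 ≅ Z^10.

Boundary ∂_1: C_1 → C_0 sends each edge [p,q] (with p < q) to q − p.
This gives a 6×15 integer matrix of rank 5; reducing to Smith normal form yields diagonal entries (1,1,1,1,1).

Boundary ∂_2: C_2 → C_1 sends each 2-simplex [p,q,r] to [q,r] − [p,r] + [p,q]. For instance
  ∂bdf = df − bf + bd,
  ∂bcd = cd − bd + bc.
As a 15×10 matrix over Z this has rank 10, with invariant factors (1,1,1,1,1,1,1,1,1,2).

Computing H_k = (kernel of ∂_k) / (image of ∂_{k+1}):

  H_1: rank ker ∂_1 − rank ∂_2 = (15 − 5) − 10 = 0, and ∂_2 has invariant factor 2 > 1, so H_1 = Z/2Z.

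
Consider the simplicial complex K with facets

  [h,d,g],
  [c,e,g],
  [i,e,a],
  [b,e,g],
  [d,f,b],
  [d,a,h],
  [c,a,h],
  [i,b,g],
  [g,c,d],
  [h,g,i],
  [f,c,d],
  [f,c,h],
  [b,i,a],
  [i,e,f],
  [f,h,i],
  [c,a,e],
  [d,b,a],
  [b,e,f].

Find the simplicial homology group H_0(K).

K has 9 vertices, 27 edges, 18 triangles.
rank ∂_0 = 0, rank ∂_1 = 8 ⇒ b_0 = 9 − 0 − 8 = 1; all invariant factors of ∂_1 are 1 so no torsion. So H_0 = Z.

H_0 ≅ Z.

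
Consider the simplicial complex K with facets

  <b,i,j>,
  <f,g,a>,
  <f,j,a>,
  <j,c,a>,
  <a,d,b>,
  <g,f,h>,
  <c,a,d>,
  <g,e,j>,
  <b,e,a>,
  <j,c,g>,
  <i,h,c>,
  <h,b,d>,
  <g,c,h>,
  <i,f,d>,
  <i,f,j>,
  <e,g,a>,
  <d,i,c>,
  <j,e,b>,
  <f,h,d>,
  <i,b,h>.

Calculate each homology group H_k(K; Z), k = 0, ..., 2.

H_0 = Z,  H_1 = Z ⊕ Z/2Z,  H_2 = 0.

We work with the vertex ordering a < b < c < d < e < f < g < h < i < j. The simplices of K, each written with vertices in increasing order, are:

  0-simplices (10): a, b, c, d, e, f, g, h, i, j
  1-simplices (30): ab, ac, ad, ae, af, ag, aj, bd, be, bh, bi, bj, cd, cg, ch, ci, cj, df, dh, di, eg, ej, fg, fh, fi, fj, gh, gj, hi, ij
  2-simplices (20): abd, abe, acd, acj, aeg, afg, afj, bdh, bej, bhi, bij, cdi, cgh, cgj, chi, dfh, dfi, egj, fgh, fij

so the chain groups are C_0 ≅ Z^10, C_1 ≅ Z^30, C_2 ≅ Z^20.

The boundary map ∂_1: C_1 → C_0 maps an edge to its endpoints' difference, ∂[p,q] = q − p. For instance
  ∂ag = g − a.
This gives a 10×30 integer matrix of rank 9; reducing to Smith normal form yields diagonal entries (1,1,1,1,1,1,1,1,1).

∂_2: C_2 → C_1 maps a triangle to the signed sum of its edges. For instance
  ∂acj = cj − aj + ac,
  ∂dfh = fh − dh + df.
The 30×20 boundary matrix has rank 20 and Smith normal form diag(1,1,1,1,1,1,1,1,1,1,1,1,1,1,1,1,1,1,1,2).

Computing H_k = (kernel of ∂_k) / (image of ∂_{k+1}):

  H_0: rank C_0 − rank ∂_1 = 10 − 9 = 1, and the invariant factors of ∂_1 are all 1, so H_0 = Z.
  H_1: rank ker ∂_1 − rank ∂_2 = (30 − 9) − 20 = 1, and ∂_2 has invariant factor 2 > 1, so H_1 = Z ⊕ Z/2Z.
  H_2: rank ker ∂_2 − rank ∂_3 = (20 − 20) − 0 = 0, and there is no ∂_3, so H_2 = 0.

As a check, the Euler characteristic is 10 − 30 + 20 = 0, which agrees with 1 − 1 + 0 = 0.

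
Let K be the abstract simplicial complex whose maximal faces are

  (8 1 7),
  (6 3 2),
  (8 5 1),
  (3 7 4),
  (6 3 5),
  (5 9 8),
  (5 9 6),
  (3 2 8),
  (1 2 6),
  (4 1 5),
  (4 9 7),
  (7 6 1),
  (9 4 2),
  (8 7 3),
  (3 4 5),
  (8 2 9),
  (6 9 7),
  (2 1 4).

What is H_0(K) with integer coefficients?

Take the total order 1 < 2 < 3 < 4 < 5 < 6 < 7 < 8 < 9 on the vertex set. Then K (dimension 2) consists of the simplices:

  0-simplices (9): [1], [2], [3], [4], [5], [6], [7], [8], [9]
  1-simplices (27): (27 of them)
  2-simplices (18): [1,2,4], [1,2,6], [1,4,5], [1,5,8], [1,6,7], [1,7,8], [2,3,6], [2,3,8], [2,4,9], [2,8,9], [3,4,5], [3,4,7], [3,5,6], [3,7,8], [4,7,9], [5,6,9], [5,8,9], [6,7,9]

so the chain groups are C_0 ≅ Z^9, C_1 ≅ Z^27, C_2 ≅ Z^18.

∂_1: C_1 → C_0 maps an edge to its endpoints' difference, ∂[p,q] = q − p.
This gives a 9×27 integer matrix of rank 8; reducing to Smith normal form yields diagonal entries (1,1,1,1,1,1,1,1).

The boundary map ∂_2: C_2 → C_1 sends each 2-simplex [p,q,r] to [q,r] − [p,r] + [p,q]. For instance
  ∂[1,4,5] = [4,5] − [1,5] + [1,4],
  ∂[3,4,5] = [4,5] − [3,5] + [3,4].
The 27×18 boundary matrix has rank 17 and Smith normal form diag(1,1,1,1,1,1,1,1,1,1,1,1,1,1,1,1,1).

Now H_k = ker ∂_k / im ∂_{k+1}, so:

  H_0: rank C_0 − rank ∂_1 = 9 − 8 = 1, and the invariant factors of ∂_1 are all 1, so H_0 ≅ Z.

H_0 ≅ Z.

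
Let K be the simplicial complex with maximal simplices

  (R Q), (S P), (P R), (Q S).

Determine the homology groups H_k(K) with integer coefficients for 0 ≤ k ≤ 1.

H_0 ≅ Z,  H_1 ≅ Z.

Order the vertices as P < Q < R < S. Listing each simplex with vertices in this order, K has dimension 1 with simplices:

  0-simplices (4): P, Q, R, S
  1-simplices (4): PR, PS, QR, QS

giving chain groups C_0 ≅ Z^4, C_1 ≅ Z^4.

The boundary map ∂_1: C_1 → C_0 sends each edge [p,q] (with p < q) to q − p. For instance
  ∂PR = R − P.
The resulting 4×4 matrix has rank 3, and its Smith normal form has invariant factors (1,1,1).

Reading off H_k = ker ∂_k / im ∂_{k+1}:

  H_0: rank C_0 − rank ∂_1 = 4 − 3 = 1, and the invariant factors of ∂_1 are all 1, so H_0 ≅ Z.
  H_1: rank ker ∂_1 − rank ∂_2 = (4 − 3) − 0 = 1, and there is no ∂_2, so H_1 ≅ Z.

As a check, the Euler characteristic is 4 − 4 = 0, which agrees with 1 − 1 = 0.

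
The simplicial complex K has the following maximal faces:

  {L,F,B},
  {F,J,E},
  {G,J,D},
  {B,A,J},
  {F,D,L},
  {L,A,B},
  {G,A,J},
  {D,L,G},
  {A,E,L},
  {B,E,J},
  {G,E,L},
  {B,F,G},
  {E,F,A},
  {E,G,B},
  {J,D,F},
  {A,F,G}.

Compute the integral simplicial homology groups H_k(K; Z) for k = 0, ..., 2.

Take the total order A < B < D < E < F < G < J < L on the vertex set. Then K (dimension 2) consists of the simplices:

  0-simplices (8): A, B, D, E, F, G, J, L
  1-simplices (24): AB, AE, AF, AG, AJ, AL, BE, BF, BG, BJ, BL, DF, DG, DJ, DL, EF, EG, EJ, EL, FG, FJ, FL, GJ, GL
  2-simplices (16): ABJ, ABL, AEF, AEL, AFG, AGJ, BEG, BEJ, BFG, BFL, DFJ, DFL, DGJ, DGL, EFJ, EGL

so the chain groups are C_0 ≅ Z^8, C_1 ≅ Z^24, C_2 ≅ Z^16.

Boundary ∂_1: C_1 → C_0 is given by ∂[p,q] = [q] − [p].
The resulting 8×24 matrix has rank 7, and its Smith normal form has invariant factors (1,1,1,1,1,1,1).

Boundary ∂_2: C_2 → C_1 maps a triangle to the signed sum of its edges. For instance
  ∂BEG = EG − BG + BE,
  ∂DGL = GL − DL + DG.
The resulting 24×16 matrix has rank 15, and its Smith normal form has invariant factors (1,1,1,1,1,1,1,1,1,1,1,1,1,1,1).

Now H_k = ker ∂_k / im ∂_{k+1}, so:

  H_0: rank C_0 − rank ∂_1 = 8 − 7 = 1, and the invariant factors of ∂_1 are all 1, so H_0 ≅ Z.
  H_1: rank ker ∂_1 − rank ∂_2 = (24 − 7) − 15 = 2, and the invariant factors of ∂_2 are all 1, so H_1 ≅ Z^2.
  H_2: rank ker ∂_2 − rank ∂_3 = (16 − 15) − 0 = 1, and there is no ∂_3, so H_2 ≅ Z.

As a check, the Euler characteristic is 8 − 24 + 16 = 0, which agrees with 1 − 2 + 1 = 0.

H_0 = Z,  H_1 = Z^2,  H_2 = Z.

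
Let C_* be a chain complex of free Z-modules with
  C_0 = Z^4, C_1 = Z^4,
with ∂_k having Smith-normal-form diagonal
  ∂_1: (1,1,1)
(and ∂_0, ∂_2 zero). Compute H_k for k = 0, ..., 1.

H_0: b_0 = 4 − 0 − 3 = 1; torsion from ∂_1 factors > 1: none. So H_0 ≅ Z.
H_1: b_1 = 4 − 3 − 0 = 1; torsion from ∂_2 factors > 1: none. So H_1 ≅ Z.

H_0 ≅ Z,  H_1 ≅ Z.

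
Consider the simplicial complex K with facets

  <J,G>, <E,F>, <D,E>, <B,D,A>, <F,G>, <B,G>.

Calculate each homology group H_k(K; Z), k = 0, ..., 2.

Take the total order A < B < D < E < F < G < J on the vertex set. Then K (dimension 2) consists of the simplices:

  0-simplices (7): A, B, D, E, F, G, J
  1-simplices (8): AB, AD, BD, BG, DE, EF, FG, GJ
  2-simplices (1): ABD

giving chain groups C_0 ≅ Z^7, C_1 ≅ Z^8, C_2 ≅ Z^1.

The boundary map ∂_1: C_1 → C_0 sends each edge [p,q] (with p < q) to q − p.
As a 7×8 matrix over Z this has rank 6, with invariant factors (1,1,1,1,1,1).

The boundary map ∂_2: C_2 → C_1 sends each 2-simplex [p,q,r] to [q,r] − [p,r] + [p,q]. For instance
  ∂ABD = BD − AD + AB.
As a 8×1 matrix over Z this has rank 1, with invariant factors (1).

Now H_k = ker ∂_k / im ∂_{k+1}, so:

  H_0: rank C_0 − rank ∂_1 = 7 − 6 = 1, and the invariant factors of ∂_1 are all 1, so H_0 = Z.
  H_1: rank ker ∂_1 − rank ∂_2 = (8 − 6) − 1 = 1, and the invariant factors of ∂_2 are all 1, so H_1 = Z.
  H_2: rank ker ∂_2 − rank ∂_3 = (1 − 1) − 0 = 0, and there is no ∂_3, so H_2 = 0.

H_0 ≅ Z,  H_1 ≅ Z,  H_2 = 0.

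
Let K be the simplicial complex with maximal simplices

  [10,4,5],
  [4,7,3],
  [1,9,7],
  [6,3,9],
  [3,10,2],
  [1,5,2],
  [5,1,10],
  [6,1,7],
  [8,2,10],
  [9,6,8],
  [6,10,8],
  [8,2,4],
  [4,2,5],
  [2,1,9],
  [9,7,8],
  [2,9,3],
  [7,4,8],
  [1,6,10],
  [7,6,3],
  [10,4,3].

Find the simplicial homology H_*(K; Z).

H_0 ≅ Z,  H_1 ≅ Z ⊕ Z/2,  H_2 = 0.

K has 10 vertices, 30 edges, 20 triangles.
rank ∂_0 = 0, rank ∂_1 = 9 ⇒ b_0 = 10 − 0 − 9 = 1; all invariant factors of ∂_1 are 1 so no torsion. So H_0 = Z.
rank ∂_1 = 9, rank ∂_2 = 20 ⇒ b_1 = 30 − 9 − 20 = 1; ∂_2 has invariant factor(s) [2] giving torsion. So H_1 = Z ⊕ Z/2.
rank ∂_2 = 20, rank ∂_3 = 0 ⇒ b_2 = 20 − 20 − 0 = 0. So H_2 = 0.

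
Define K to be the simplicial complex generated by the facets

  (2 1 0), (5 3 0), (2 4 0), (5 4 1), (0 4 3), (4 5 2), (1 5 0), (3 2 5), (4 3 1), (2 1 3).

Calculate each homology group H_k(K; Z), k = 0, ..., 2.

H_0 = Z,  H_1 = Z/2,  H_2 = 0.

We work with the vertex ordering 0 < 1 < 2 < 3 < 4 < 5. The simplices of K, each written with vertices in increasing order, are:

  0-simplices (6): [0], [1], [2], [3], [4], [5]
  1-simplices (15): [0,1], [0,2], [0,3], [0,4], [0,5], [1,2], [1,3], [1,4], [1,5], [2,3], [2,4], [2,5], [3,4], [3,5], [4,5]
  2-simplices (10): [0,1,2], [0,1,5], [0,2,4], [0,3,4], [0,3,5], [1,2,3], [1,3,4], [1,4,5], [2,3,5], [2,4,5]

so the chain groups are C_0 ≅ Z^6, C_1 ≅ Z^15, C_2 ≅ Z^10.

Boundary ∂_1: C_1 → C_0 sends each edge [p,q] (with p < q) to q − p.
This gives a 6×15 integer matrix of rank 5; reducing to Smith normal form yields diagonal entries (1,1,1,1,1).

The boundary map ∂_2: C_2 → C_1 maps a triangle to the signed sum of its edges. For instance
  ∂[0,1,5] = [1,5] − [0,5] + [0,1],
  ∂[0,3,4] = [3,4] − [0,4] + [0,3].
The 15×10 boundary matrix has rank 10 and Smith normal form diag(1,1,1,1,1,1,1,1,1,2).

Now H_k = ker ∂_k / im ∂_{k+1}, so:

  H_0: rank C_0 − rank ∂_1 = 6 − 5 = 1, and the invariant factors of ∂_1 are all 1, so H_0 ≅ Z.
  H_1: rank ker ∂_1 − rank ∂_2 = (15 − 5) − 10 = 0, and ∂_2 has invariant factor 2 > 1, so H_1 ≅ Z/2.
  H_2: rank ker ∂_2 − rank ∂_3 = (10 − 10) − 0 = 0, and there is no ∂_3, so H_2 ≅ 0.

As a check, the Euler characteristic is 6 − 15 + 10 = 1, which agrees with 1 − 0 + 0 = 1.
(K is a triangulation of the real projective plane RP^2.)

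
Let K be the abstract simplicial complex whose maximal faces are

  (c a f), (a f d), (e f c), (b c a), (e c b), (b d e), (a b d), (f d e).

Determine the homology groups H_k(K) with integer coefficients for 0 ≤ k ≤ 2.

Fix the vertex order a < b < c < d < e < f and write every simplex with vertices in increasing order. Then dim K = 2 and the simplices of K are:

  0-simplices (6): a, b, c, d, e, f
  1-simplices (12): ab, ac, ad, af, bc, bd, be, ce, cf, de, df, ef
  2-simplices (8): abc, abd, acf, adf, bce, bde, cef, def

giving chain groups C_0 ≅ Z^6, C_1 ≅ Z^12, C_2 ≅ Z^8.

The boundary map ∂_1: C_1 → C_0 is given by ∂[p,q] = [q] − [p]. For instance
  ∂de = e − d.
The resulting 6×12 matrix has rank 5, and its Smith normal form has invariant factors (1,1,1,1,1).

Boundary ∂_2: C_2 → C_1 sends each 2-simplex [p,q,r] to [q,r] − [p,r] + [p,q]. For instance
  ∂def = ef − df + de,
  ∂abc = bc − ac + ab.
The 12×8 boundary matrix has rank 7 and Smith normal form diag(1,1,1,1,1,1,1).

Computing H_k = (kernel of ∂_k) / (image of ∂_{k+1}):

  H_0: rank C_0 − rank ∂_1 = 6 − 5 = 1, and the invariant factors of ∂_1 are all 1, so H_0 = Z.
  H_1: rank ker ∂_1 − rank ∂_2 = (12 − 5) − 7 = 0, and the invariant factors of ∂_2 are all 1, so H_1 = 0.
  H_2: rank ker ∂_2 − rank ∂_3 = (8 − 7) − 0 = 1, and there is no ∂_3, so H_2 = Z.

As a check, the Euler characteristic is 6 − 12 + 8 = 2, which agrees with 1 − 0 + 1 = 2.

H_0 ≅ Z,  H_1 = 0,  H_2 ≅ Z.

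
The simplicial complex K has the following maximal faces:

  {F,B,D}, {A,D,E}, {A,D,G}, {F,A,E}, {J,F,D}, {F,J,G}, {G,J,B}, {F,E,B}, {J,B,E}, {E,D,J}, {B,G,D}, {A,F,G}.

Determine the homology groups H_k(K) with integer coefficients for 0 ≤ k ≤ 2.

H_0 ≅ Z,  H_1 ≅ Z/2Z,  H_2 = 0.

Fix the vertex order A < B < D < E < F < G < J and write every simplex with vertices in increasing order. Then dim K = 2 and the simplices of K are:

  0-simplices (7): A, B, D, E, F, G, J
  1-simplices (18): AD, AE, AF, AG, BD, BE, BF, BG, BJ, DE, DF, DG, DJ, EF, EJ, FG, FJ, GJ
  2-simplices (12): ADE, ADG, AEF, AFG, BDF, BDG, BEF, BEJ, BGJ, DEJ, DFJ, FGJ

Hence C_0 ≅ Z^7, C_1 ≅ Z^18, C_2 ≅ Z^12.

Boundary ∂_1: C_1 → C_0 maps an edge to its endpoints' difference, ∂[p,q] = q − p.
As a 7×18 matrix over Z this has rank 6, with invariant factors (1,1,1,1,1,1).

The boundary map ∂_2: C_2 → C_1 acts by ∂[p,q,r] = [q,r] − [p,r] + [p,q]. For instance
  ∂ADE = DE − AE + AD,
  ∂FGJ = GJ − FJ + FG.
As a 18×12 matrix over Z this has rank 12, with invariant factors (1,1,1,1,1,1,1,1,1,1,1,2).

Computing H_k = (kernel of ∂_k) / (image of ∂_{k+1}):

  H_0: rank C_0 − rank ∂_1 = 7 − 6 = 1, and the invariant factors of ∂_1 are all 1, so H_0 = Z.
  H_1: rank ker ∂_1 − rank ∂_2 = (18 − 6) − 12 = 0, and ∂_2 has invariant factor 2 > 1, so H_1 = Z/2Z.
  H_2: rank ker ∂_2 − rank ∂_3 = (12 − 12) − 0 = 0, and there is no ∂_3, so H_2 = 0.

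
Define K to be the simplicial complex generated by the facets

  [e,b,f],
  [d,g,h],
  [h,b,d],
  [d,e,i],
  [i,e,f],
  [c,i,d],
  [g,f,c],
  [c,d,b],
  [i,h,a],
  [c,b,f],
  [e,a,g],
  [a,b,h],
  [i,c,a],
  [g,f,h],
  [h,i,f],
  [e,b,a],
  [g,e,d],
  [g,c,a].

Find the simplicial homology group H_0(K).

Fix the vertex order a < b < c < d < e < f < g < h < i and write every simplex with vertices in increasing order. Then dim K = 2 and the simplices of K are:

  0-simplices (9): a, b, c, d, e, f, g, h, i
  1-simplices (27): ab, ac, ae, ag, ah, ai, bc, bd, be, bf, bh, cd, cf, cg, ci, de, dg, dh, di, ef, eg, ei, fg, fh, fi, gh, hi
  2-simplices (18): abe, abh, acg, aci, aeg, ahi, bcd, bcf, bdh, bef, cdi, cfg, deg, dei, dgh, efi, fgh, fhi

Hence C_0 ≅ Z^9, C_1 ≅ Z^27, C_2 ≅ Z^18.

The boundary map ∂_1: C_1 → C_0 maps an edge to its endpoints' difference, ∂[p,q] = q − p. For instance
  ∂be = e − b.
As a 9×27 matrix over Z this has rank 8, with invariant factors (1,1,1,1,1,1,1,1).

∂_2: C_2 → C_1 sends each 2-simplex [p,q,r] to [q,r] − [p,r] + [p,q]. For instance
  ∂acg = cg − ag + ac,
  ∂bdh = dh − bh + bd.
As a 27×18 matrix over Z this has rank 17, with invariant factors (1,1,1,1,1,1,1,1,1,1,1,1,1,1,1,1,1).

Now H_k = ker ∂_k / im ∂_{k+1}, so:

  H_0: rank C_0 − rank ∂_1 = 9 − 8 = 1, and the invariant factors of ∂_1 are all 1, so H_0 = Z.

H_0 ≅ Z.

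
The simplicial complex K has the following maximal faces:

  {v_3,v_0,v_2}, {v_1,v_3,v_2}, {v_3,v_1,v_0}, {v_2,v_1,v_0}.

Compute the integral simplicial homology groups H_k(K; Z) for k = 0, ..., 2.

Order the vertices as v_0 < v_1 < v_2 < v_3. Listing each simplex with vertices in this order, K has dimension 2 with simplices:

  0-simplices (4): [v_0], [v_1], [v_2], [v_3]
  1-simplices (6): [v_0,v_1], [v_0,v_2], [v_0,v_3], [v_1,v_2], [v_1,v_3], [v_2,v_3]
  2-simplices (4): [v_0,v_1,v_2], [v_0,v_1,v_3], [v_0,v_2,v_3], [v_1,v_2,v_3]

so the chain groups are C_0 ≅ Z^4, C_1 ≅ Z^6, C_2 ≅ Z^4.

∂_1: C_1 → C_0 is given by ∂[p,q] = [q] − [p]. For instance
  ∂[v_2,v_3] = [v_3] − [v_2].
The 4×6 boundary matrix has rank 3 and Smith normal form diag(1,1,1).

The boundary map ∂_2: C_2 → C_1 maps a triangle to the signed sum of its edges. For instance
  ∂[v_1,v_2,v_3] = [v_2,v_3] − [v_1,v_3] + [v_1,v_2],
  ∂[v_0,v_2,v_3] = [v_2,v_3] − [v_0,v_3] + [v_0,v_2].
The 6×4 boundary matrix has rank 3 and Smith normal form diag(1,1,1).

Reading off H_k = ker ∂_k / im ∂_{k+1}:

  H_0: rank C_0 − rank ∂_1 = 4 − 3 = 1, and the invariant factors of ∂_1 are all 1, so H_0 = Z.
  H_1: rank ker ∂_1 − rank ∂_2 = (6 − 3) − 3 = 0, and the invariant factors of ∂_2 are all 1, so H_1 = 0.
  H_2: rank ker ∂_2 − rank ∂_3 = (4 − 3) − 0 = 1, and there is no ∂_3, so H_2 = Z.

As a check, the Euler characteristic is 4 − 6 + 4 = 2, which agrees with 1 − 0 + 1 = 2.

H_0 ≅ Z,  H_1 = 0,  H_2 ≅ Z.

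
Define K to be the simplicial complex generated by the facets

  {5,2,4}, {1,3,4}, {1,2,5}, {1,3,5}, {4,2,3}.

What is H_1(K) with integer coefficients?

Order the vertices as 1 < 2 < 3 < 4 < 5. Listing each simplex with vertices in this order, K has dimension 2 with simplices:

  0-simplices (5): [1], [2], [3], [4], [5]
  1-simplices (10): [1,2], [1,3], [1,4], [1,5], [2,3], [2,4], [2,5], [3,4], [3,5], [4,5]
  2-simplices (5): [1,2,5], [1,3,4], [1,3,5], [2,3,4], [2,4,5]

Hence C_0 ≅ Z^5, C_1 ≅ Z^10, C_2 ≅ Z^5.

Boundary ∂_1: C_1 → C_0 sends each edge [p,q] (with p < q) to q − p. For instance
  ∂[2,4] = [4] − [2].
The 5×10 boundary matrix has rank 4 and Smith normal form diag(1,1,1,1).

The boundary map ∂_2: C_2 → C_1 maps a triangle to the signed sum of its edges. For instance
  ∂[2,4,5] = [4,5] − [2,5] + [2,4],
  ∂[2,3,4] = [3,4] − [2,4] + [2,3].
The resulting 10×5 matrix has rank 5, and its Smith normal form has invariant factors (1,1,1,1,1).

Now H_k = ker ∂_k / im ∂_{k+1}, so:

  H_1: rank ker ∂_1 − rank ∂_2 = (10 − 4) − 5 = 1, and the invariant factors of ∂_2 are all 1, so H_1 = Z.

H_1 ≅ Z.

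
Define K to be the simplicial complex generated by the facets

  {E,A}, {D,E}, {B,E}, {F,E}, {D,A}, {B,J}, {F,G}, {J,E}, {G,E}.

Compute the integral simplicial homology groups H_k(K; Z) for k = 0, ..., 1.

H_0 = Z,  H_1 = Z^3.

We work with the vertex ordering A < B < D < E < F < G < J. The simplices of K, each written with vertices in increasing order, are:

  0-simplices (7): A, B, D, E, F, G, J
  1-simplices (9): AD, AE, BE, BJ, DE, EF, EG, EJ, FG

Hence C_0 ≅ Z^7, C_1 ≅ Z^9.

∂_1: C_1 → C_0 is given by ∂[p,q] = [q] − [p].
The resulting 7×9 matrix has rank 6, and its Smith normal form has invariant factors (1,1,1,1,1,1).

Reading off H_k = ker ∂_k / im ∂_{k+1}:

  H_0: rank C_0 − rank ∂_1 = 7 − 6 = 1, and the invariant factors of ∂_1 are all 1, so H_0 ≅ Z.
  H_1: rank ker ∂_1 − rank ∂_2 = (9 − 6) − 0 = 3, and there is no ∂_2, so H_1 ≅ Z^3.

(K is a triangulation of a wedge of 3 circles.)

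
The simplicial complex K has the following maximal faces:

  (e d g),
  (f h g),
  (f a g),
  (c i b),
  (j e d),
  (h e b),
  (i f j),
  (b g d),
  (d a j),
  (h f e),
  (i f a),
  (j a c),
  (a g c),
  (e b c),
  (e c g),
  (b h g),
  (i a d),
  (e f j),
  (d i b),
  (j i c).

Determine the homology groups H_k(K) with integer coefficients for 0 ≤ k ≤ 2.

H_0 = Z,  H_1 = Z ⊕ Z/2Z,  H_2 = 0.

Order the vertices as a < b < c < d < e < f < g < h < i < j. Listing each simplex with vertices in this order, K has dimension 2 with simplices:

  0-simplices (10): a, b, c, d, e, f, g, h, i, j
  1-simplices (30): ac, ad, af, ag, ai, aj, bc, bd, be, bg, bh, bi, ce, cg, ci, cj, de, dg, di, dj, ef, eg, eh, ej, fg, fh, fi, fj, gh, ij
  2-simplices (20): acg, acj, adi, adj, afg, afi, bce, bci, bdg, bdi, beh, bgh, ceg, cij, deg, dej, efh, efj, fgh, fij

Hence C_0 ≅ Z^10, C_1 ≅ Z^30, C_2 ≅ Z^20.

The boundary map ∂_1: C_1 → C_0 maps an edge to its endpoints' difference, ∂[p,q] = q − p. For instance
  ∂di = i − d.
This gives a 10×30 integer matrix of rank 9; reducing to Smith normal form yields diagonal entries (1,1,1,1,1,1,1,1,1).

The boundary map ∂_2: C_2 → C_1 acts by ∂[p,q,r] = [q,r] − [p,r] + [p,q]. For instance
  ∂bce = ce − be + bc,
  ∂fij = ij − fj + fi.
As a 30×20 matrix over Z this has rank 20, with invariant factors (1,1,1,1,1,1,1,1,1,1,1,1,1,1,1,1,1,1,1,2).

Computing H_k = (kernel of ∂_k) / (image of ∂_{k+1}):

  H_0: rank C_0 − rank ∂_1 = 10 − 9 = 1, and the invariant factors of ∂_1 are all 1, so H_0 ≅ Z.
  H_1: rank ker ∂_1 − rank ∂_2 = (30 − 9) − 20 = 1, and ∂_2 has invariant factor 2 > 1, so H_1 ≅ Z ⊕ Z/2Z.
  H_2: rank ker ∂_2 − rank ∂_3 = (20 − 20) − 0 = 0, and there is no ∂_3, so H_2 ≅ 0.

As a check, the Euler characteristic is 10 − 30 + 20 = 0, which agrees with 1 − 1 + 0 = 0.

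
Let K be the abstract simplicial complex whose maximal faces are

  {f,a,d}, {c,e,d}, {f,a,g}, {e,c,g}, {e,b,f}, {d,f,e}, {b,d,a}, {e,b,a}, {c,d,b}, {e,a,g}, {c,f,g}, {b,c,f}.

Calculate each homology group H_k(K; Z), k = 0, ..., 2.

K has 7 vertices, 18 edges, 12 triangles.
rank ∂_0 = 0, rank ∂_1 = 6 ⇒ b_0 = 7 − 0 − 6 = 1; all invariant factors of ∂_1 are 1 so no torsion. So H_0 = Z.
rank ∂_1 = 6, rank ∂_2 = 12 ⇒ b_1 = 18 − 6 − 12 = 0; ∂_2 has invariant factor(s) [2] giving torsion. So H_1 = Z/2.
rank ∂_2 = 12, rank ∂_3 = 0 ⇒ b_2 = 12 − 12 − 0 = 0. So H_2 = 0.

H_0 ≅ Z,  H_1 ≅ Z/2,  H_2 = 0.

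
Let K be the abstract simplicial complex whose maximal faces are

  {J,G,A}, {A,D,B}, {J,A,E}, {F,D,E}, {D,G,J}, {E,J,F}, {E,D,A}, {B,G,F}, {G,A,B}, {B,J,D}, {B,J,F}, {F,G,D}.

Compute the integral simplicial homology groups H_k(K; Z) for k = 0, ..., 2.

H_0 ≅ Z,  H_1 ≅ Z/2,  H_2 = 0.

We work with the vertex ordering A < B < D < E < F < G < J. The simplices of K, each written with vertices in increasing order, are:

  0-simplices (7): A, B, D, E, F, G, J
  1-simplices (18): AB, AD, AE, AG, AJ, BD, BF, BG, BJ, DE, DF, DG, DJ, EF, EJ, FG, FJ, GJ
  2-simplices (12): ABD, ABG, ADE, AEJ, AGJ, BDJ, BFG, BFJ, DEF, DFG, DGJ, EFJ

so the chain groups are C_0 ≅ Z^7, C_1 ≅ Z^18, C_2 ≅ Z^12.

The boundary map ∂_1: C_1 → C_0 is given by ∂[p,q] = [q] − [p]. For instance
  ∂BG = G − B.
This gives a 7×18 integer matrix of rank 6; reducing to Smith normal form yields diagonal entries (1,1,1,1,1,1).

The boundary map ∂_2: C_2 → C_1 acts by ∂[p,q,r] = [q,r] − [p,r] + [p,q]. For instance
  ∂BDJ = DJ − BJ + BD,
  ∂AGJ = GJ − AJ + AG.
This gives a 18×12 integer matrix of rank 12; reducing to Smith normal form yields diagonal entries (1,1,1,1,1,1,1,1,1,1,1,2).

Reading off H_k = ker ∂_k / im ∂_{k+1}:

  H_0: rank C_0 − rank ∂_1 = 7 − 6 = 1, and the invariant factors of ∂_1 are all 1, so H_0 = Z.
  H_1: rank ker ∂_1 − rank ∂_2 = (18 − 6) − 12 = 0, and ∂_2 has invariant factor 2 > 1, so H_1 = Z/2.
  H_2: rank ker ∂_2 − rank ∂_3 = (12 − 12) − 0 = 0, and there is no ∂_3, so H_2 = 0.

As a check, the Euler characteristic is 7 − 18 + 12 = 1, which agrees with 1 − 0 + 0 = 1.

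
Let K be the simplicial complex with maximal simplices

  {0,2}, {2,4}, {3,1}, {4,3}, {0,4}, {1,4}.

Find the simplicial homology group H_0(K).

Order the vertices as 0 < 1 < 2 < 3 < 4. Listing each simplex with vertices in this order, K has dimension 1 with simplices:

  0-simplices (5): [0], [1], [2], [3], [4]
  1-simplices (6): [0,2], [0,4], [1,3], [1,4], [2,4], [3,4]

giving chain groups C_0 ≅ Z^5, C_1 ≅ Z^6.

The boundary map ∂_1: C_1 → C_0 sends each edge [p,q] (with p < q) to q − p. For instance
  ∂[0,4] = [4] − [0].
The 5×6 boundary matrix has rank 4 and Smith normal form diag(1,1,1,1).

From H_k ≅ ker(∂_k) / im(∂_{k+1}) we obtain:

  H_0: rank C_0 − rank ∂_1 = 5 − 4 = 1, and the invariant factors of ∂_1 are all 1, so H_0 = Z.

(K is a triangulation of a wedge of 2 circles.)

H_0 = Z.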